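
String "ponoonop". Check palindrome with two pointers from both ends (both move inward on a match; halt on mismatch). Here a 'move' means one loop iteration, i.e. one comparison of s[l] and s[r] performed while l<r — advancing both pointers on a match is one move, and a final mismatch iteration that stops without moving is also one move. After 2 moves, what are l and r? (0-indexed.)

l=0 r=7: 'p'=='p', l++,r--
l=1 r=6: 'o'=='o', l++,r--

l=2, r=5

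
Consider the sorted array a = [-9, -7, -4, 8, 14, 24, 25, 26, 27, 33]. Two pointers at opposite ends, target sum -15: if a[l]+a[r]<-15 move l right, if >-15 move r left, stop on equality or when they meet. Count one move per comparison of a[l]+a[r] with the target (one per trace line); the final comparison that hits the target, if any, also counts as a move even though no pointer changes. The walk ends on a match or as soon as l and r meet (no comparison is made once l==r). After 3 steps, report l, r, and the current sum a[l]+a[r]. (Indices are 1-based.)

l=1, r=7, sum=16

[1,10] -9+33=24 >-15 → r--
[1,9] -9+27=18 >-15 → r--
[1,8] -9+26=17 >-15 → r--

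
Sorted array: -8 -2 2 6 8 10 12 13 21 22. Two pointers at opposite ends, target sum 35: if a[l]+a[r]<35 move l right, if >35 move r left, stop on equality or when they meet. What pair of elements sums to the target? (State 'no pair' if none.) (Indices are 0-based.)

l=0 r=9: -8+22=14 <35, l++
l=1 r=9: -2+22=20 <35, l++
l=2 r=9: 2+22=24 <35, l++
l=3 r=9: 6+22=28 <35, l++
l=4 r=9: 8+22=30 <35, l++
l=5 r=9: 10+22=32 <35, l++
l=6 r=9: 12+22=34 <35, l++
l=7 r=9: 13+22=35, found

(13, 22)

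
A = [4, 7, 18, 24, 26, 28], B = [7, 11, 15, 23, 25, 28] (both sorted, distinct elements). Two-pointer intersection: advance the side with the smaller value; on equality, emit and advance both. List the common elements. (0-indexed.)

[i=0,j=0] 4<7 → i++
[i=1,j=0] 7==7 emit → i++,j++
[i=2,j=1] 18>11 → j++
[i=2,j=2] 18>15 → j++
[i=2,j=3] 18<23 → i++
[i=3,j=3] 24>23 → j++
[i=3,j=4] 24<25 → i++
[i=4,j=4] 26>25 → j++
[i=4,j=5] 26<28 → i++
[i=5,j=5] 28==28 emit → i++,j++

intersection = [7, 28]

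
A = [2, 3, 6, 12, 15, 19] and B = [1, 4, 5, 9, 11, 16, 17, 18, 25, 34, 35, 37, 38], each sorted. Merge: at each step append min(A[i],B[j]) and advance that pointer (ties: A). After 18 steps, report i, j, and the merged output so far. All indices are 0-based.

i=6, j=12, merged so far=[1, 2, 3, 4, 5, 6, 9, 11, 12, 15, 16, 17, 18, 19, 25, 34, 35, 37]

i=0 j=0: A[i]=2>B[j]=1 take 1, j++
i=0 j=1: A[i]=2<=B[j]=4 take 2, i++
i=1 j=1: A[i]=3<=B[j]=4 take 3, i++
i=2 j=1: A[i]=6>B[j]=4 take 4, j++
i=2 j=2: A[i]=6>B[j]=5 take 5, j++
i=2 j=3: A[i]=6<=B[j]=9 take 6, i++
i=3 j=3: A[i]=12>B[j]=9 take 9, j++
i=3 j=4: A[i]=12>B[j]=11 take 11, j++
i=3 j=5: A[i]=12<=B[j]=16 take 12, i++
i=4 j=5: A[i]=15<=B[j]=16 take 15, i++
i=5 j=5: A[i]=19>B[j]=16 take 16, j++
i=5 j=6: A[i]=19>B[j]=17 take 17, j++
i=5 j=7: A[i]=19>B[j]=18 take 18, j++
i=5 j=8: A[i]=19<=B[j]=25 take 19, i++
i=6 j=8: A done, take B[j]=25, j++
i=6 j=9: A done, take B[j]=34, j++
i=6 j=10: A done, take B[j]=35, j++
i=6 j=11: A done, take B[j]=37, j++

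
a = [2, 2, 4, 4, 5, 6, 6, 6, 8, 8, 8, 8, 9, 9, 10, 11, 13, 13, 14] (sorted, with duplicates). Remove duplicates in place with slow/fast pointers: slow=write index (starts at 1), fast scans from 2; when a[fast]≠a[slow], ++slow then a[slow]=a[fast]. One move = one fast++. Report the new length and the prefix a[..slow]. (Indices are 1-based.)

slow=1 fast=2: a[fast]=2=a[slow] dup, fast++
slow=1 fast=3: a[fast]=4≠a[slow]=2 write a[2]=4, slow++,fast++
slow=2 fast=4: a[fast]=4=a[slow] dup, fast++
slow=2 fast=5: a[fast]=5≠a[slow]=4 write a[3]=5, slow++,fast++
slow=3 fast=6: a[fast]=6≠a[slow]=5 write a[4]=6, slow++,fast++
slow=4 fast=7: a[fast]=6=a[slow] dup, fast++
slow=4 fast=8: a[fast]=6=a[slow] dup, fast++
slow=4 fast=9: a[fast]=8≠a[slow]=6 write a[5]=8, slow++,fast++
slow=5 fast=10: a[fast]=8=a[slow] dup, fast++
slow=5 fast=11: a[fast]=8=a[slow] dup, fast++
slow=5 fast=12: a[fast]=8=a[slow] dup, fast++
slow=5 fast=13: a[fast]=9≠a[slow]=8 write a[6]=9, slow++,fast++
slow=6 fast=14: a[fast]=9=a[slow] dup, fast++
slow=6 fast=15: a[fast]=10≠a[slow]=9 write a[7]=10, slow++,fast++
slow=7 fast=16: a[fast]=11≠a[slow]=10 write a[8]=11, slow++,fast++
slow=8 fast=17: a[fast]=13≠a[slow]=11 write a[9]=13, slow++,fast++
slow=9 fast=18: a[fast]=13=a[slow] dup, fast++
slow=9 fast=19: a[fast]=14≠a[slow]=13 write a[10]=14, slow++,fast++

length 10; prefix = [2, 4, 5, 6, 8, 9, 10, 11, 13, 14]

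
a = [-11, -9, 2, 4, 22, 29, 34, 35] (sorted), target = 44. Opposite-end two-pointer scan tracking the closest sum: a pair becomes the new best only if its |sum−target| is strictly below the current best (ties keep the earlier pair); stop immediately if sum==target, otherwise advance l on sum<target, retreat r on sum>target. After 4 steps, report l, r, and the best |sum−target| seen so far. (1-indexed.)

[1,8] -11+35=24 d=20 * → l++
[2,8] -9+35=26 d=18 * → l++
[3,8] 2+35=37 d=7 * → l++
[4,8] 4+35=39 d=5 * → l++

l=5, r=8, best |Δ|=5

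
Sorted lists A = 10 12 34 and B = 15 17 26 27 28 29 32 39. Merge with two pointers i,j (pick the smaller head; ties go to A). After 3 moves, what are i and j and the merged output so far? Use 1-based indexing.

i=3, j=2, merged so far=[10, 12, 15]

[i=1,j=1] A[i]=10<=B[j]=15 take 10 → i++
[i=2,j=1] A[i]=12<=B[j]=15 take 12 → i++
[i=3,j=1] A[i]=34>B[j]=15 take 15 → j++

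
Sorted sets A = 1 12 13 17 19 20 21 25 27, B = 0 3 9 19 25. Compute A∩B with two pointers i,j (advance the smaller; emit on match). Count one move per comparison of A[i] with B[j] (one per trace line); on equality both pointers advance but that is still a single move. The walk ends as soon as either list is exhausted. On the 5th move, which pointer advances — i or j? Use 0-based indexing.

[i=0,j=0] 1>0 → j++
[i=0,j=1] 1<3 → i++
[i=1,j=1] 12>3 → j++
[i=1,j=2] 12>9 → j++
[i=1,j=3] 12<19 → i++

i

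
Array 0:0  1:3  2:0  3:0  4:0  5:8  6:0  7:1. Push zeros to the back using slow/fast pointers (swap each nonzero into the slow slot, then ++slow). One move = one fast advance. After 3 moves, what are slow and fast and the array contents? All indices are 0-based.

(s=0,f=0) a[fast]=0 → fast++
(s=0,f=1) a[fast]=3≠0 swap→a[0]=3 → slow++,fast++
(s=1,f=2) a[fast]=0 → fast++

slow=1, fast=3, a=[3, 0, 0, 0, 0, 8, 0, 1]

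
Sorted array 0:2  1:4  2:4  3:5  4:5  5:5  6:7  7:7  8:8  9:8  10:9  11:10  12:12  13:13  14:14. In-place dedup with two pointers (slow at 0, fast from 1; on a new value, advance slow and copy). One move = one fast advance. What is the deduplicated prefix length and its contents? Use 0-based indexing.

slow=0 fast=1: a[fast]=4≠a[slow]=2 write a[1]=4, slow++,fast++
slow=1 fast=2: a[fast]=4=a[slow] dup, fast++
slow=1 fast=3: a[fast]=5≠a[slow]=4 write a[2]=5, slow++,fast++
slow=2 fast=4: a[fast]=5=a[slow] dup, fast++
slow=2 fast=5: a[fast]=5=a[slow] dup, fast++
slow=2 fast=6: a[fast]=7≠a[slow]=5 write a[3]=7, slow++,fast++
slow=3 fast=7: a[fast]=7=a[slow] dup, fast++
slow=3 fast=8: a[fast]=8≠a[slow]=7 write a[4]=8, slow++,fast++
slow=4 fast=9: a[fast]=8=a[slow] dup, fast++
slow=4 fast=10: a[fast]=9≠a[slow]=8 write a[5]=9, slow++,fast++
slow=5 fast=11: a[fast]=10≠a[slow]=9 write a[6]=10, slow++,fast++
slow=6 fast=12: a[fast]=12≠a[slow]=10 write a[7]=12, slow++,fast++
slow=7 fast=13: a[fast]=13≠a[slow]=12 write a[8]=13, slow++,fast++
slow=8 fast=14: a[fast]=14≠a[slow]=13 write a[9]=14, slow++,fast++

length 10; prefix = [2, 4, 5, 7, 8, 9, 10, 12, 13, 14]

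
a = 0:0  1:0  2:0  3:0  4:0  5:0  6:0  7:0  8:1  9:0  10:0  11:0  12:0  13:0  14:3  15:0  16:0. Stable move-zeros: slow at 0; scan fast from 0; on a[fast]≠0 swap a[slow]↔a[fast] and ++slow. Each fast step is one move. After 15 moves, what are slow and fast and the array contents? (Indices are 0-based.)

slow=2, fast=15, a=[1, 3, 0, 0, 0, 0, 0, 0, 0, 0, 0, 0, 0, 0, 0, 0, 0]

(s=0,f=0) a[fast]=0 → fast++
(s=0,f=1) a[fast]=0 → fast++
(s=0,f=2) a[fast]=0 → fast++
(s=0,f=3) a[fast]=0 → fast++
(s=0,f=4) a[fast]=0 → fast++
(s=0,f=5) a[fast]=0 → fast++
(s=0,f=6) a[fast]=0 → fast++
(s=0,f=7) a[fast]=0 → fast++
(s=0,f=8) a[fast]=1≠0 swap→a[0]=1 → slow++,fast++
(s=1,f=9) a[fast]=0 → fast++
(s=1,f=10) a[fast]=0 → fast++
(s=1,f=11) a[fast]=0 → fast++
(s=1,f=12) a[fast]=0 → fast++
(s=1,f=13) a[fast]=0 → fast++
(s=1,f=14) a[fast]=3≠0 swap→a[1]=3 → slow++,fast++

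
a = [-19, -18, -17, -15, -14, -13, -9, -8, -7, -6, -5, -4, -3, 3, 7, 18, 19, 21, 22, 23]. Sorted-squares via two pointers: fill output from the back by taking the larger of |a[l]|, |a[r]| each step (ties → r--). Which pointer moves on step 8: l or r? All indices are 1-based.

l

[1,20] |-19|<=|23| out[20]=529 → r--
[1,19] |-19|<=|22| out[19]=484 → r--
[1,18] |-19|<=|21| out[18]=441 → r--
[1,17] |-19|<=|19| out[17]=361 → r--
[1,16] |-19|>|18| out[16]=361 → l++
[2,16] |-18|<=|18| out[15]=324 → r--
[2,15] |-18|>|7| out[14]=324 → l++
[3,15] |-17|>|7| out[13]=289 → l++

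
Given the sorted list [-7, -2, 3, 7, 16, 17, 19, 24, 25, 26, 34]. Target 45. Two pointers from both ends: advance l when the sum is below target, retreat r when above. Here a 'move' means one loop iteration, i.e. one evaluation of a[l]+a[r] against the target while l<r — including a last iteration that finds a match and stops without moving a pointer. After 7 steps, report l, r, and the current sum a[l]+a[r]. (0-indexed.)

l=6, r=9, sum=45

[0,10] -7+34=27 <45 → l++
[1,10] -2+34=32 <45 → l++
[2,10] 3+34=37 <45 → l++
[3,10] 7+34=41 <45 → l++
[4,10] 16+34=50 >45 → r--
[4,9] 16+26=42 <45 → l++
[5,9] 17+26=43 <45 → l++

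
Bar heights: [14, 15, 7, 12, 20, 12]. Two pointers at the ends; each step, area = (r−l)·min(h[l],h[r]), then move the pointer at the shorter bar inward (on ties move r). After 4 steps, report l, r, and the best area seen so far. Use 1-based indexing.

l=4, r=5, best area=60

l=1 r=6: min(14,12)*5=60 best=60 *, r--
l=1 r=5: min(14,20)*4=56 best=60, l++
l=2 r=5: min(15,20)*3=45 best=60, l++
l=3 r=5: min(7,20)*2=14 best=60, l++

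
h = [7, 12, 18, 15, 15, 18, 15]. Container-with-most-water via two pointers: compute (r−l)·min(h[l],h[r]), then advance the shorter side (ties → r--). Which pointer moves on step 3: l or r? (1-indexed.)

r

l=1 r=7: min(7,15)*6=42 best=42 *, l++
l=2 r=7: min(12,15)*5=60 best=60 *, l++
l=3 r=7: min(18,15)*4=60 best=60, r--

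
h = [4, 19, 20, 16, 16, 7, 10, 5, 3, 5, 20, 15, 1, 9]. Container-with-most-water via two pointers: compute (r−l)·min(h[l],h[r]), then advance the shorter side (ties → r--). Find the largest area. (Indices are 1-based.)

l=1 r=14: min(4,9)*13=52 best=52 *, l++
l=2 r=14: min(19,9)*12=108 best=108 *, r--
l=2 r=13: min(19,1)*11=11 best=108, r--
l=2 r=12: min(19,15)*10=150 best=150 *, r--
l=2 r=11: min(19,20)*9=171 best=171 *, l++
l=3 r=11: min(20,20)*8=160 best=171, r--
l=3 r=10: min(20,5)*7=35 best=171, r--
l=3 r=9: min(20,3)*6=18 best=171, r--
l=3 r=8: min(20,5)*5=25 best=171, r--
l=3 r=7: min(20,10)*4=40 best=171, r--
l=3 r=6: min(20,7)*3=21 best=171, r--
l=3 r=5: min(20,16)*2=32 best=171, r--
l=3 r=4: min(20,16)*1=16 best=171, r--

max area = 171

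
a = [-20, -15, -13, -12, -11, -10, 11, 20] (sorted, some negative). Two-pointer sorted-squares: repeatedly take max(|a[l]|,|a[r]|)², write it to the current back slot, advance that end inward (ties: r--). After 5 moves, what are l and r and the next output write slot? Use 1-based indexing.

l=1 r=8: |-20|<=|20| out[8]=400, r--
l=1 r=7: |-20|>|11| out[7]=400, l++
l=2 r=7: |-15|>|11| out[6]=225, l++
l=3 r=7: |-13|>|11| out[5]=169, l++
l=4 r=7: |-12|>|11| out[4]=144, l++

l=5, r=7, next write slot=3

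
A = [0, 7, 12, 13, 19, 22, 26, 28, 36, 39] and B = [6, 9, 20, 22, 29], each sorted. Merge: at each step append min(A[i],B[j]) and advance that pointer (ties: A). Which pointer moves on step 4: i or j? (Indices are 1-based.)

j

[i=1,j=1] A[i]=0<=B[j]=6 take 0 → i++
[i=2,j=1] A[i]=7>B[j]=6 take 6 → j++
[i=2,j=2] A[i]=7<=B[j]=9 take 7 → i++
[i=3,j=2] A[i]=12>B[j]=9 take 9 → j++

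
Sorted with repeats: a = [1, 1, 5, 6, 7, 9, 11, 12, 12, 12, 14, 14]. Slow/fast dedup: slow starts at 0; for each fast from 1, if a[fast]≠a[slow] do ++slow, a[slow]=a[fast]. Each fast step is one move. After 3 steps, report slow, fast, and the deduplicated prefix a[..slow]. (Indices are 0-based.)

slow=2, fast=4, prefix=[1, 5, 6]

slow=0 fast=1: a[fast]=1=a[slow] dup, fast++
slow=0 fast=2: a[fast]=5≠a[slow]=1 write a[1]=5, slow++,fast++
slow=1 fast=3: a[fast]=6≠a[slow]=5 write a[2]=6, slow++,fast++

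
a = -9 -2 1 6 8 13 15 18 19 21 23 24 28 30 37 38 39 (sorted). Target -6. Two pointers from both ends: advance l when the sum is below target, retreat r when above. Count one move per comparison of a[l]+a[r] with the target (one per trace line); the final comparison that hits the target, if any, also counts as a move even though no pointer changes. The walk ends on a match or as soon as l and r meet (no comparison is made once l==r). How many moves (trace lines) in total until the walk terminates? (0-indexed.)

l=0 r=16: -9+39=30 >-6, r--
l=0 r=15: -9+38=29 >-6, r--
l=0 r=14: -9+37=28 >-6, r--
l=0 r=13: -9+30=21 >-6, r--
l=0 r=12: -9+28=19 >-6, r--
l=0 r=11: -9+24=15 >-6, r--
l=0 r=10: -9+23=14 >-6, r--
l=0 r=9: -9+21=12 >-6, r--
l=0 r=8: -9+19=10 >-6, r--
l=0 r=7: -9+18=9 >-6, r--
l=0 r=6: -9+15=6 >-6, r--
l=0 r=5: -9+13=4 >-6, r--
l=0 r=4: -9+8=-1 >-6, r--
l=0 r=3: -9+6=-3 >-6, r--
l=0 r=2: -9+1=-8 <-6, l++
l=1 r=2: -2+1=-1 >-6, r--

16 moves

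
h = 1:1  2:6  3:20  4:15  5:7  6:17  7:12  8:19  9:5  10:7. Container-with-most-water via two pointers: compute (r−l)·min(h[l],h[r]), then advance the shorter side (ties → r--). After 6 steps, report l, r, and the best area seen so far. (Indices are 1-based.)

l=1 r=10: min(1,7)*9=9 best=9 *, l++
l=2 r=10: min(6,7)*8=48 best=48 *, l++
l=3 r=10: min(20,7)*7=49 best=49 *, r--
l=3 r=9: min(20,5)*6=30 best=49, r--
l=3 r=8: min(20,19)*5=95 best=95 *, r--
l=3 r=7: min(20,12)*4=48 best=95, r--

l=3, r=6, best area=95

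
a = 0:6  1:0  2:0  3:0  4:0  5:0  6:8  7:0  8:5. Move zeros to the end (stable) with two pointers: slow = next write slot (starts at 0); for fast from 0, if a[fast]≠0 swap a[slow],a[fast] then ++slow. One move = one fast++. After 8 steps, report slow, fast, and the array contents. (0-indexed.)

slow=0 fast=0: a[fast]=6≠0 swap→a[0]=6, slow++,fast++
slow=1 fast=1: a[fast]=0, fast++
slow=1 fast=2: a[fast]=0, fast++
slow=1 fast=3: a[fast]=0, fast++
slow=1 fast=4: a[fast]=0, fast++
slow=1 fast=5: a[fast]=0, fast++
slow=1 fast=6: a[fast]=8≠0 swap→a[1]=8, slow++,fast++
slow=2 fast=7: a[fast]=0, fast++

slow=2, fast=8, a=[6, 8, 0, 0, 0, 0, 0, 0, 5]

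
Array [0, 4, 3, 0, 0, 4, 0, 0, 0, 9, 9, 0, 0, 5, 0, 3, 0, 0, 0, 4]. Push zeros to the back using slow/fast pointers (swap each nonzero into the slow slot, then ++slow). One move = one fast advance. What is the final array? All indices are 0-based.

[4, 3, 4, 9, 9, 5, 3, 4, 0, 0, 0, 0, 0, 0, 0, 0, 0, 0, 0, 0]

slow=0 fast=0: a[fast]=0, fast++
slow=0 fast=1: a[fast]=4≠0 swap→a[0]=4, slow++,fast++
slow=1 fast=2: a[fast]=3≠0 swap→a[1]=3, slow++,fast++
slow=2 fast=3: a[fast]=0, fast++
slow=2 fast=4: a[fast]=0, fast++
slow=2 fast=5: a[fast]=4≠0 swap→a[2]=4, slow++,fast++
slow=3 fast=6: a[fast]=0, fast++
slow=3 fast=7: a[fast]=0, fast++
slow=3 fast=8: a[fast]=0, fast++
slow=3 fast=9: a[fast]=9≠0 swap→a[3]=9, slow++,fast++
slow=4 fast=10: a[fast]=9≠0 swap→a[4]=9, slow++,fast++
slow=5 fast=11: a[fast]=0, fast++
slow=5 fast=12: a[fast]=0, fast++
slow=5 fast=13: a[fast]=5≠0 swap→a[5]=5, slow++,fast++
slow=6 fast=14: a[fast]=0, fast++
slow=6 fast=15: a[fast]=3≠0 swap→a[6]=3, slow++,fast++
slow=7 fast=16: a[fast]=0, fast++
slow=7 fast=17: a[fast]=0, fast++
slow=7 fast=18: a[fast]=0, fast++
slow=7 fast=19: a[fast]=4≠0 swap→a[7]=4, slow++,fast++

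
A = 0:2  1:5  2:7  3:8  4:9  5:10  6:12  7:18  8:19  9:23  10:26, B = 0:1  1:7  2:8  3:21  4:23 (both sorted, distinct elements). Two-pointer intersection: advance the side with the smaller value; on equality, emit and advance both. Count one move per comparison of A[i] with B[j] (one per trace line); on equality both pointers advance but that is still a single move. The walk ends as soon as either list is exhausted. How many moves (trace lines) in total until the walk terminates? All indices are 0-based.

12 moves

[i=0,j=0] 2>1 → j++
[i=0,j=1] 2<7 → i++
[i=1,j=1] 5<7 → i++
[i=2,j=1] 7==7 emit → i++,j++
[i=3,j=2] 8==8 emit → i++,j++
[i=4,j=3] 9<21 → i++
[i=5,j=3] 10<21 → i++
[i=6,j=3] 12<21 → i++
[i=7,j=3] 18<21 → i++
[i=8,j=3] 19<21 → i++
[i=9,j=3] 23>21 → j++
[i=9,j=4] 23==23 emit → i++,j++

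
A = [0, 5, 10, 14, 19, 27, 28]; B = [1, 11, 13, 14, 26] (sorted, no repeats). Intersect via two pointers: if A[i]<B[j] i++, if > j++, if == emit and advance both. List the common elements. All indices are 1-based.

intersection = [14]

[i=1,j=1] 0<1 → i++
[i=2,j=1] 5>1 → j++
[i=2,j=2] 5<11 → i++
[i=3,j=2] 10<11 → i++
[i=4,j=2] 14>11 → j++
[i=4,j=3] 14>13 → j++
[i=4,j=4] 14==14 emit → i++,j++
[i=5,j=5] 19<26 → i++
[i=6,j=5] 27>26 → j++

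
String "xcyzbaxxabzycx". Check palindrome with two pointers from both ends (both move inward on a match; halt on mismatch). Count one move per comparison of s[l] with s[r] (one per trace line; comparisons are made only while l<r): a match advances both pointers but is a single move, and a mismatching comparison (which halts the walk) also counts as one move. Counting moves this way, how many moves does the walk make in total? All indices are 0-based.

[0,13] 'x'=='x' → l++,r--
[1,12] 'c'=='c' → l++,r--
[2,11] 'y'=='y' → l++,r--
[3,10] 'z'=='z' → l++,r--
[4,9] 'b'=='b' → l++,r--
[5,8] 'a'=='a' → l++,r--
[6,7] 'x'=='x' → l++,r--

7 moves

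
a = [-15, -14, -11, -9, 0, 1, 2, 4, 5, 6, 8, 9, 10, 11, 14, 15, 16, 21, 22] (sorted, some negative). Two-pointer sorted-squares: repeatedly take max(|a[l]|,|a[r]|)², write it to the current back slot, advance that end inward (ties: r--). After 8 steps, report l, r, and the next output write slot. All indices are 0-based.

[0,18] |-15|<=|22| out[18]=484 → r--
[0,17] |-15|<=|21| out[17]=441 → r--
[0,16] |-15|<=|16| out[16]=256 → r--
[0,15] |-15|<=|15| out[15]=225 → r--
[0,14] |-15|>|14| out[14]=225 → l++
[1,14] |-14|<=|14| out[13]=196 → r--
[1,13] |-14|>|11| out[12]=196 → l++
[2,13] |-11|<=|11| out[11]=121 → r--

l=2, r=12, next write slot=10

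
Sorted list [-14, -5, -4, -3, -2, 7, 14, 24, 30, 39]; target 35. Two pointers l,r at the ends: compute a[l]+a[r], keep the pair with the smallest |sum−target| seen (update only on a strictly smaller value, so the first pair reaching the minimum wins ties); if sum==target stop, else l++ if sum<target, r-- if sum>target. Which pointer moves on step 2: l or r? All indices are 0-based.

l=0 r=9: -14+39=25 d=10 *, l++
l=1 r=9: -5+39=34 d=1 *, l++

l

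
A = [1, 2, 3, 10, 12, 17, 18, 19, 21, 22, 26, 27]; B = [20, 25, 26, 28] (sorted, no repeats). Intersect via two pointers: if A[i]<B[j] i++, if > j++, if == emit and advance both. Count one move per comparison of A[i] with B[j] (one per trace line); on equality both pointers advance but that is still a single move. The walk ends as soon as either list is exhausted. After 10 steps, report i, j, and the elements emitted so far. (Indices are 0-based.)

i=9, j=1, emitted=[]

i=0 j=0: 1<20, i++
i=1 j=0: 2<20, i++
i=2 j=0: 3<20, i++
i=3 j=0: 10<20, i++
i=4 j=0: 12<20, i++
i=5 j=0: 17<20, i++
i=6 j=0: 18<20, i++
i=7 j=0: 19<20, i++
i=8 j=0: 21>20, j++
i=8 j=1: 21<25, i++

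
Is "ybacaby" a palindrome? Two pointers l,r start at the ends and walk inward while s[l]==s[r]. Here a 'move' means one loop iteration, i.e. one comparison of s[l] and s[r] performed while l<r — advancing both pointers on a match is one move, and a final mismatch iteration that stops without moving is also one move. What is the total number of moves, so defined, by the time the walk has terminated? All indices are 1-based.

l=1 r=7: 'y'=='y', l++,r--
l=2 r=6: 'b'=='b', l++,r--
l=3 r=5: 'a'=='a', l++,r--

3 moves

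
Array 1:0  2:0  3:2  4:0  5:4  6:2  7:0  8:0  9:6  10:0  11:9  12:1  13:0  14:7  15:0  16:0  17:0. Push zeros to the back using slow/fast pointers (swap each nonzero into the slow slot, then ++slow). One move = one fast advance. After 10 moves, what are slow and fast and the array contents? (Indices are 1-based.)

slow=1 fast=1: a[fast]=0, fast++
slow=1 fast=2: a[fast]=0, fast++
slow=1 fast=3: a[fast]=2≠0 swap→a[1]=2, slow++,fast++
slow=2 fast=4: a[fast]=0, fast++
slow=2 fast=5: a[fast]=4≠0 swap→a[2]=4, slow++,fast++
slow=3 fast=6: a[fast]=2≠0 swap→a[3]=2, slow++,fast++
slow=4 fast=7: a[fast]=0, fast++
slow=4 fast=8: a[fast]=0, fast++
slow=4 fast=9: a[fast]=6≠0 swap→a[4]=6, slow++,fast++
slow=5 fast=10: a[fast]=0, fast++

slow=5, fast=11, a=[2, 4, 2, 6, 0, 0, 0, 0, 0, 0, 9, 1, 0, 7, 0, 0, 0]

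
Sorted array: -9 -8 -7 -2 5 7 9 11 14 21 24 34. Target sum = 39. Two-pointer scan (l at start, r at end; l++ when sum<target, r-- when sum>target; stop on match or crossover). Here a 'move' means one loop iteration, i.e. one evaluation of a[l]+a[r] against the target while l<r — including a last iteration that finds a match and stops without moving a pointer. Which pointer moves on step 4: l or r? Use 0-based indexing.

l=0 r=11: -9+34=25 <39, l++
l=1 r=11: -8+34=26 <39, l++
l=2 r=11: -7+34=27 <39, l++
l=3 r=11: -2+34=32 <39, l++

l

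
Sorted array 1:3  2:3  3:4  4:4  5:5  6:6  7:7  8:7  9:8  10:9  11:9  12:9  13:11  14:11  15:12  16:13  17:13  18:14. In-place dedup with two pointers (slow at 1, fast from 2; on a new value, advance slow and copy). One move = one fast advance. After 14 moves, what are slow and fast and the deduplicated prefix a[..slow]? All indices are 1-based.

slow=9, fast=16, prefix=[3, 4, 5, 6, 7, 8, 9, 11, 12]

slow=1 fast=2: a[fast]=3=a[slow] dup, fast++
slow=1 fast=3: a[fast]=4≠a[slow]=3 write a[2]=4, slow++,fast++
slow=2 fast=4: a[fast]=4=a[slow] dup, fast++
slow=2 fast=5: a[fast]=5≠a[slow]=4 write a[3]=5, slow++,fast++
slow=3 fast=6: a[fast]=6≠a[slow]=5 write a[4]=6, slow++,fast++
slow=4 fast=7: a[fast]=7≠a[slow]=6 write a[5]=7, slow++,fast++
slow=5 fast=8: a[fast]=7=a[slow] dup, fast++
slow=5 fast=9: a[fast]=8≠a[slow]=7 write a[6]=8, slow++,fast++
slow=6 fast=10: a[fast]=9≠a[slow]=8 write a[7]=9, slow++,fast++
slow=7 fast=11: a[fast]=9=a[slow] dup, fast++
slow=7 fast=12: a[fast]=9=a[slow] dup, fast++
slow=7 fast=13: a[fast]=11≠a[slow]=9 write a[8]=11, slow++,fast++
slow=8 fast=14: a[fast]=11=a[slow] dup, fast++
slow=8 fast=15: a[fast]=12≠a[slow]=11 write a[9]=12, slow++,fast++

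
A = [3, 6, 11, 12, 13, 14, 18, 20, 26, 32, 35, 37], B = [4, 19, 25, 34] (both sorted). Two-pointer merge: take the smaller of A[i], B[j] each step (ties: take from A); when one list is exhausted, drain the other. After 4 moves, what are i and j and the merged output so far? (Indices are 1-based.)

i=4, j=2, merged so far=[3, 4, 6, 11]

i=1 j=1: A[i]=3<=B[j]=4 take 3, i++
i=2 j=1: A[i]=6>B[j]=4 take 4, j++
i=2 j=2: A[i]=6<=B[j]=19 take 6, i++
i=3 j=2: A[i]=11<=B[j]=19 take 11, i++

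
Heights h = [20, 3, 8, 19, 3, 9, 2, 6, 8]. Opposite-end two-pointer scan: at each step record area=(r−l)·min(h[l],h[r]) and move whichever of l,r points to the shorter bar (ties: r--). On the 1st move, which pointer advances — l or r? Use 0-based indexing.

l=0 r=8: min(20,8)*8=64 best=64 *, r--

r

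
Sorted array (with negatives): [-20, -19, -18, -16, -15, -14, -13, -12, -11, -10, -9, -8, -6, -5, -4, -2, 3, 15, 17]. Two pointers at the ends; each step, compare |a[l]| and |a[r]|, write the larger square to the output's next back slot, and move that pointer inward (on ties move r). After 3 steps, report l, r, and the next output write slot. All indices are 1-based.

[1,19] |-20|>|17| out[19]=400 → l++
[2,19] |-19|>|17| out[18]=361 → l++
[3,19] |-18|>|17| out[17]=324 → l++

l=4, r=19, next write slot=16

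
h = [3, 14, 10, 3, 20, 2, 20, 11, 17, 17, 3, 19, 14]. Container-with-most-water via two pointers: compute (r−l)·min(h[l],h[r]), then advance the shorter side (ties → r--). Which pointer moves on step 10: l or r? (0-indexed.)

l=0 r=12: min(3,14)*12=36 best=36 *, l++
l=1 r=12: min(14,14)*11=154 best=154 *, r--
l=1 r=11: min(14,19)*10=140 best=154, l++
l=2 r=11: min(10,19)*9=90 best=154, l++
l=3 r=11: min(3,19)*8=24 best=154, l++
l=4 r=11: min(20,19)*7=133 best=154, r--
l=4 r=10: min(20,3)*6=18 best=154, r--
l=4 r=9: min(20,17)*5=85 best=154, r--
l=4 r=8: min(20,17)*4=68 best=154, r--
l=4 r=7: min(20,11)*3=33 best=154, r--

r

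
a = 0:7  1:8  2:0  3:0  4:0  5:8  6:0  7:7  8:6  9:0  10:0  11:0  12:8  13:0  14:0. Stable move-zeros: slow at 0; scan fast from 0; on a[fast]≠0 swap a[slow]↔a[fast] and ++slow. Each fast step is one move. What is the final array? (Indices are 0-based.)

[7, 8, 8, 7, 6, 8, 0, 0, 0, 0, 0, 0, 0, 0, 0]

slow=0 fast=0: a[fast]=7≠0 swap→a[0]=7, slow++,fast++
slow=1 fast=1: a[fast]=8≠0 swap→a[1]=8, slow++,fast++
slow=2 fast=2: a[fast]=0, fast++
slow=2 fast=3: a[fast]=0, fast++
slow=2 fast=4: a[fast]=0, fast++
slow=2 fast=5: a[fast]=8≠0 swap→a[2]=8, slow++,fast++
slow=3 fast=6: a[fast]=0, fast++
slow=3 fast=7: a[fast]=7≠0 swap→a[3]=7, slow++,fast++
slow=4 fast=8: a[fast]=6≠0 swap→a[4]=6, slow++,fast++
slow=5 fast=9: a[fast]=0, fast++
slow=5 fast=10: a[fast]=0, fast++
slow=5 fast=11: a[fast]=0, fast++
slow=5 fast=12: a[fast]=8≠0 swap→a[5]=8, slow++,fast++
slow=6 fast=13: a[fast]=0, fast++
slow=6 fast=14: a[fast]=0, fast++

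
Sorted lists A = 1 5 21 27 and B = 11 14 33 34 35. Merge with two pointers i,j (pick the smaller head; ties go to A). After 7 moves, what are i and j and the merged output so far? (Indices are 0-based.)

i=4, j=3, merged so far=[1, 5, 11, 14, 21, 27, 33]

[i=0,j=0] A[i]=1<=B[j]=11 take 1 → i++
[i=1,j=0] A[i]=5<=B[j]=11 take 5 → i++
[i=2,j=0] A[i]=21>B[j]=11 take 11 → j++
[i=2,j=1] A[i]=21>B[j]=14 take 14 → j++
[i=2,j=2] A[i]=21<=B[j]=33 take 21 → i++
[i=3,j=2] A[i]=27<=B[j]=33 take 27 → i++
[i=4,j=2] A done, take B[j]=33 → j++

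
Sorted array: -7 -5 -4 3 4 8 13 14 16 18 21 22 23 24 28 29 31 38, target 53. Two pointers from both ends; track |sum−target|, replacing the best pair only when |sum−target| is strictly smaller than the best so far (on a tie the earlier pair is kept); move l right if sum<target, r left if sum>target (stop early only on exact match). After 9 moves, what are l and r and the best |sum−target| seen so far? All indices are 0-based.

l=8, r=16, best |Δ|=1

l=0 r=17: -7+38=31 d=22 *, l++
l=1 r=17: -5+38=33 d=20 *, l++
l=2 r=17: -4+38=34 d=19 *, l++
l=3 r=17: 3+38=41 d=12 *, l++
l=4 r=17: 4+38=42 d=11 *, l++
l=5 r=17: 8+38=46 d=7 *, l++
l=6 r=17: 13+38=51 d=2 *, l++
l=7 r=17: 14+38=52 d=1 *, l++
l=8 r=17: 16+38=54 d=1, r--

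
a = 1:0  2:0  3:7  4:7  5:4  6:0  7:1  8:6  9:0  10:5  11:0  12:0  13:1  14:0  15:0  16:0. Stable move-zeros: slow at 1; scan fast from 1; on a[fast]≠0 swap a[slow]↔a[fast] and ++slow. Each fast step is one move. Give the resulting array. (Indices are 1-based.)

[7, 7, 4, 1, 6, 5, 1, 0, 0, 0, 0, 0, 0, 0, 0, 0]

(s=1,f=1) a[fast]=0 → fast++
(s=1,f=2) a[fast]=0 → fast++
(s=1,f=3) a[fast]=7≠0 swap→a[1]=7 → slow++,fast++
(s=2,f=4) a[fast]=7≠0 swap→a[2]=7 → slow++,fast++
(s=3,f=5) a[fast]=4≠0 swap→a[3]=4 → slow++,fast++
(s=4,f=6) a[fast]=0 → fast++
(s=4,f=7) a[fast]=1≠0 swap→a[4]=1 → slow++,fast++
(s=5,f=8) a[fast]=6≠0 swap→a[5]=6 → slow++,fast++
(s=6,f=9) a[fast]=0 → fast++
(s=6,f=10) a[fast]=5≠0 swap→a[6]=5 → slow++,fast++
(s=7,f=11) a[fast]=0 → fast++
(s=7,f=12) a[fast]=0 → fast++
(s=7,f=13) a[fast]=1≠0 swap→a[7]=1 → slow++,fast++
(s=8,f=14) a[fast]=0 → fast++
(s=8,f=15) a[fast]=0 → fast++
(s=8,f=16) a[fast]=0 → fast++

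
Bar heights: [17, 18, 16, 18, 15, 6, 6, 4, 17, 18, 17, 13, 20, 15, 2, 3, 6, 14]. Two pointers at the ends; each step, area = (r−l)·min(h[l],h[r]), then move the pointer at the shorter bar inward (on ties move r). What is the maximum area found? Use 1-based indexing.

[1,18] min(17,14)*17=238 best=238 * → r--
[1,17] min(17,6)*16=96 best=238 → r--
[1,16] min(17,3)*15=45 best=238 → r--
[1,15] min(17,2)*14=28 best=238 → r--
[1,14] min(17,15)*13=195 best=238 → r--
[1,13] min(17,20)*12=204 best=238 → l++
[2,13] min(18,20)*11=198 best=238 → l++
[3,13] min(16,20)*10=160 best=238 → l++
[4,13] min(18,20)*9=162 best=238 → l++
[5,13] min(15,20)*8=120 best=238 → l++
[6,13] min(6,20)*7=42 best=238 → l++
[7,13] min(6,20)*6=36 best=238 → l++
[8,13] min(4,20)*5=20 best=238 → l++
[9,13] min(17,20)*4=68 best=238 → l++
[10,13] min(18,20)*3=54 best=238 → l++
[11,13] min(17,20)*2=34 best=238 → l++
[12,13] min(13,20)*1=13 best=238 → l++

max area = 238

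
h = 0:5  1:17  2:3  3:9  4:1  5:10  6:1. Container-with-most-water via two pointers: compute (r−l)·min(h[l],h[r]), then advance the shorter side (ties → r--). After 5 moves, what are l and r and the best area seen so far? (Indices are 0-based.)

l=1, r=2, best area=40

[0,6] min(5,1)*6=6 best=6 * → r--
[0,5] min(5,10)*5=25 best=25 * → l++
[1,5] min(17,10)*4=40 best=40 * → r--
[1,4] min(17,1)*3=3 best=40 → r--
[1,3] min(17,9)*2=18 best=40 → r--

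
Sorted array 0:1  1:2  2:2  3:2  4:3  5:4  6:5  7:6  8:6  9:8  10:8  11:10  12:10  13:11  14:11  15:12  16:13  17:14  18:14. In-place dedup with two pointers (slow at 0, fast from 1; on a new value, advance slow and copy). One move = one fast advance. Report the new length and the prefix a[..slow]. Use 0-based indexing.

slow=0 fast=1: a[fast]=2≠a[slow]=1 write a[1]=2, slow++,fast++
slow=1 fast=2: a[fast]=2=a[slow] dup, fast++
slow=1 fast=3: a[fast]=2=a[slow] dup, fast++
slow=1 fast=4: a[fast]=3≠a[slow]=2 write a[2]=3, slow++,fast++
slow=2 fast=5: a[fast]=4≠a[slow]=3 write a[3]=4, slow++,fast++
slow=3 fast=6: a[fast]=5≠a[slow]=4 write a[4]=5, slow++,fast++
slow=4 fast=7: a[fast]=6≠a[slow]=5 write a[5]=6, slow++,fast++
slow=5 fast=8: a[fast]=6=a[slow] dup, fast++
slow=5 fast=9: a[fast]=8≠a[slow]=6 write a[6]=8, slow++,fast++
slow=6 fast=10: a[fast]=8=a[slow] dup, fast++
slow=6 fast=11: a[fast]=10≠a[slow]=8 write a[7]=10, slow++,fast++
slow=7 fast=12: a[fast]=10=a[slow] dup, fast++
slow=7 fast=13: a[fast]=11≠a[slow]=10 write a[8]=11, slow++,fast++
slow=8 fast=14: a[fast]=11=a[slow] dup, fast++
slow=8 fast=15: a[fast]=12≠a[slow]=11 write a[9]=12, slow++,fast++
slow=9 fast=16: a[fast]=13≠a[slow]=12 write a[10]=13, slow++,fast++
slow=10 fast=17: a[fast]=14≠a[slow]=13 write a[11]=14, slow++,fast++
slow=11 fast=18: a[fast]=14=a[slow] dup, fast++

length 12; prefix = [1, 2, 3, 4, 5, 6, 8, 10, 11, 12, 13, 14]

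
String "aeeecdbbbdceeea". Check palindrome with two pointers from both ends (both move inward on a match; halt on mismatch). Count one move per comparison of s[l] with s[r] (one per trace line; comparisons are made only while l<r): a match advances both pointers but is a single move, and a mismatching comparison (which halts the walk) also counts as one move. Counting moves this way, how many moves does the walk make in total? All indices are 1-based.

l=1 r=15: 'a'=='a', l++,r--
l=2 r=14: 'e'=='e', l++,r--
l=3 r=13: 'e'=='e', l++,r--
l=4 r=12: 'e'=='e', l++,r--
l=5 r=11: 'c'=='c', l++,r--
l=6 r=10: 'd'=='d', l++,r--
l=7 r=9: 'b'=='b', l++,r--

7 moves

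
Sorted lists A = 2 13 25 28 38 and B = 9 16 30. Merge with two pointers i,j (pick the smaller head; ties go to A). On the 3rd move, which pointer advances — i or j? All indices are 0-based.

i

[i=0,j=0] A[i]=2<=B[j]=9 take 2 → i++
[i=1,j=0] A[i]=13>B[j]=9 take 9 → j++
[i=1,j=1] A[i]=13<=B[j]=16 take 13 → i++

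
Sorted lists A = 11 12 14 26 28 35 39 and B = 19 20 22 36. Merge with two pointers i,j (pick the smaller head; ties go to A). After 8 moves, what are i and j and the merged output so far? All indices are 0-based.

i=0 j=0: A[i]=11<=B[j]=19 take 11, i++
i=1 j=0: A[i]=12<=B[j]=19 take 12, i++
i=2 j=0: A[i]=14<=B[j]=19 take 14, i++
i=3 j=0: A[i]=26>B[j]=19 take 19, j++
i=3 j=1: A[i]=26>B[j]=20 take 20, j++
i=3 j=2: A[i]=26>B[j]=22 take 22, j++
i=3 j=3: A[i]=26<=B[j]=36 take 26, i++
i=4 j=3: A[i]=28<=B[j]=36 take 28, i++

i=5, j=3, merged so far=[11, 12, 14, 19, 20, 22, 26, 28]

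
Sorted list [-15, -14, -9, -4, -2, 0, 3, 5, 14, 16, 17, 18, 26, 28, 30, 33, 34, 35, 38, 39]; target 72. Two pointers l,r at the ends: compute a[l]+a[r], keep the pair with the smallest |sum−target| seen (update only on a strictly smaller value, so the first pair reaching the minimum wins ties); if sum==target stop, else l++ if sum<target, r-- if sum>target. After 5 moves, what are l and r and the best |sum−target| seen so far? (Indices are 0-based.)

[0,19] -15+39=24 d=48 * → l++
[1,19] -14+39=25 d=47 * → l++
[2,19] -9+39=30 d=42 * → l++
[3,19] -4+39=35 d=37 * → l++
[4,19] -2+39=37 d=35 * → l++

l=5, r=19, best |Δ|=35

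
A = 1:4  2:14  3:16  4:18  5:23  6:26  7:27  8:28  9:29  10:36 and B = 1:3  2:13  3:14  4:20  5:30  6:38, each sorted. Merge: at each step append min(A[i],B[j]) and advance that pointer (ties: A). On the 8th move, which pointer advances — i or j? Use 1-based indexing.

i=1 j=1: A[i]=4>B[j]=3 take 3, j++
i=1 j=2: A[i]=4<=B[j]=13 take 4, i++
i=2 j=2: A[i]=14>B[j]=13 take 13, j++
i=2 j=3: A[i]=14<=B[j]=14 take 14, i++
i=3 j=3: A[i]=16>B[j]=14 take 14, j++
i=3 j=4: A[i]=16<=B[j]=20 take 16, i++
i=4 j=4: A[i]=18<=B[j]=20 take 18, i++
i=5 j=4: A[i]=23>B[j]=20 take 20, j++

j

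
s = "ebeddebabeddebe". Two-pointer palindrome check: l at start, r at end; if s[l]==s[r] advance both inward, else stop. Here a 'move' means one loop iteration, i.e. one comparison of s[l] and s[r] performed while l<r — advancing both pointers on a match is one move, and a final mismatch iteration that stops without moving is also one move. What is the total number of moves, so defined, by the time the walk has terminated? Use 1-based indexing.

l=1 r=15: 'e'=='e', l++,r--
l=2 r=14: 'b'=='b', l++,r--
l=3 r=13: 'e'=='e', l++,r--
l=4 r=12: 'd'=='d', l++,r--
l=5 r=11: 'd'=='d', l++,r--
l=6 r=10: 'e'=='e', l++,r--
l=7 r=9: 'b'=='b', l++,r--

7 moves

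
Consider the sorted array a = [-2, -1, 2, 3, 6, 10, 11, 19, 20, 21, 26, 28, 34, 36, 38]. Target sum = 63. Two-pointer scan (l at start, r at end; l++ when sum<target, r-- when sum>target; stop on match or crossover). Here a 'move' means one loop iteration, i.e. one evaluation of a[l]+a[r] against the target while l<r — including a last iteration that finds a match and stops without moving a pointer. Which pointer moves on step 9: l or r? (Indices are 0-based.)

l

[0,14] -2+38=36 <63 → l++
[1,14] -1+38=37 <63 → l++
[2,14] 2+38=40 <63 → l++
[3,14] 3+38=41 <63 → l++
[4,14] 6+38=44 <63 → l++
[5,14] 10+38=48 <63 → l++
[6,14] 11+38=49 <63 → l++
[7,14] 19+38=57 <63 → l++
[8,14] 20+38=58 <63 → l++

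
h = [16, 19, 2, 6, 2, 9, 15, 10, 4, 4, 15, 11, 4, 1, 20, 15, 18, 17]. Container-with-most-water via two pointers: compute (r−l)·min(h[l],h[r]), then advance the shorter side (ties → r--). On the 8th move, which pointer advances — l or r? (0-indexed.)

l

[0,17] min(16,17)*17=272 best=272 * → l++
[1,17] min(19,17)*16=272 best=272 → r--
[1,16] min(19,18)*15=270 best=272 → r--
[1,15] min(19,15)*14=210 best=272 → r--
[1,14] min(19,20)*13=247 best=272 → l++
[2,14] min(2,20)*12=24 best=272 → l++
[3,14] min(6,20)*11=66 best=272 → l++
[4,14] min(2,20)*10=20 best=272 → l++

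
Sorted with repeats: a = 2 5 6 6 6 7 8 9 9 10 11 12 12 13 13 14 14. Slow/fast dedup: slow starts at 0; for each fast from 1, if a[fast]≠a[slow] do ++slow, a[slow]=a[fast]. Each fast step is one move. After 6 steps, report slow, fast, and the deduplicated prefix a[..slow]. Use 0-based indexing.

slow=0 fast=1: a[fast]=5≠a[slow]=2 write a[1]=5, slow++,fast++
slow=1 fast=2: a[fast]=6≠a[slow]=5 write a[2]=6, slow++,fast++
slow=2 fast=3: a[fast]=6=a[slow] dup, fast++
slow=2 fast=4: a[fast]=6=a[slow] dup, fast++
slow=2 fast=5: a[fast]=7≠a[slow]=6 write a[3]=7, slow++,fast++
slow=3 fast=6: a[fast]=8≠a[slow]=7 write a[4]=8, slow++,fast++

slow=4, fast=7, prefix=[2, 5, 6, 7, 8]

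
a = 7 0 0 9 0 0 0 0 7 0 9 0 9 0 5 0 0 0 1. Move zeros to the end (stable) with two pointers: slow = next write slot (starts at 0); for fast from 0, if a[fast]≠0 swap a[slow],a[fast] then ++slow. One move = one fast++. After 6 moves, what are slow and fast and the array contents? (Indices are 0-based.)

(s=0,f=0) a[fast]=7≠0 swap→a[0]=7 → slow++,fast++
(s=1,f=1) a[fast]=0 → fast++
(s=1,f=2) a[fast]=0 → fast++
(s=1,f=3) a[fast]=9≠0 swap→a[1]=9 → slow++,fast++
(s=2,f=4) a[fast]=0 → fast++
(s=2,f=5) a[fast]=0 → fast++

slow=2, fast=6, a=[7, 9, 0, 0, 0, 0, 0, 0, 7, 0, 9, 0, 9, 0, 5, 0, 0, 0, 1]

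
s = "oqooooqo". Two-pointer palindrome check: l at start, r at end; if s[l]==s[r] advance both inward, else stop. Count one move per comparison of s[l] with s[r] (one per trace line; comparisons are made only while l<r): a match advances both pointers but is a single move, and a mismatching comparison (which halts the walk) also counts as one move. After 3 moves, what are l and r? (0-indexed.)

l=3, r=4

[0,7] 'o'=='o' → l++,r--
[1,6] 'q'=='q' → l++,r--
[2,5] 'o'=='o' → l++,r--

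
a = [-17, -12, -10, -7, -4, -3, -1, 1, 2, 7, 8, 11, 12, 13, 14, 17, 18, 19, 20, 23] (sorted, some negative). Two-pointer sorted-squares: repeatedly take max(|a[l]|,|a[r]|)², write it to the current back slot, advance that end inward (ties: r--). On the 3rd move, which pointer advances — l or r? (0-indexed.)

l=0 r=19: |-17|<=|23| out[19]=529, r--
l=0 r=18: |-17|<=|20| out[18]=400, r--
l=0 r=17: |-17|<=|19| out[17]=361, r--

r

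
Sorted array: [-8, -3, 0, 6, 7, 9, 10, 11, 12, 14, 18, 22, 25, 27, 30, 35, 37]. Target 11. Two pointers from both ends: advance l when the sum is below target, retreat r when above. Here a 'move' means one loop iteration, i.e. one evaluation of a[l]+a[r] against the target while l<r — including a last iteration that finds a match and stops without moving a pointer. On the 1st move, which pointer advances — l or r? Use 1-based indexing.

l=1 r=17: -8+37=29 >11, r--

r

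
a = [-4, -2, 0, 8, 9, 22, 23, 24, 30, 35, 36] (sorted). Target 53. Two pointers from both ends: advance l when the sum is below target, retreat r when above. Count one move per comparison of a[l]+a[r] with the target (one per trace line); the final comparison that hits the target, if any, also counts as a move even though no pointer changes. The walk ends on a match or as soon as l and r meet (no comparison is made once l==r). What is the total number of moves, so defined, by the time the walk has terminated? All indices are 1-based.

9 moves

[1,11] -4+36=32 <53 → l++
[2,11] -2+36=34 <53 → l++
[3,11] 0+36=36 <53 → l++
[4,11] 8+36=44 <53 → l++
[5,11] 9+36=45 <53 → l++
[6,11] 22+36=58 >53 → r--
[6,10] 22+35=57 >53 → r--
[6,9] 22+30=52 <53 → l++
[7,9] 23+30=53 → found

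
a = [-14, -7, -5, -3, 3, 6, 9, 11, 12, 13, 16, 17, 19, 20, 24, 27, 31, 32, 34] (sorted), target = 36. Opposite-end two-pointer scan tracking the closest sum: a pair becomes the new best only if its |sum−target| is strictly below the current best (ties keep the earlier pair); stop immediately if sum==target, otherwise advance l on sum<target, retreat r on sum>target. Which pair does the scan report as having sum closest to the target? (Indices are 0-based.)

pair (9, 27) with sum 36 (|Δ|=0)

[0,18] -14+34=20 d=16 * → l++
[1,18] -7+34=27 d=9 * → l++
[2,18] -5+34=29 d=7 * → l++
[3,18] -3+34=31 d=5 * → l++
[4,18] 3+34=37 d=1 * → r--
[4,17] 3+32=35 d=1 → l++
[5,17] 6+32=38 d=2 → r--
[5,16] 6+31=37 d=1 → r--
[5,15] 6+27=33 d=3 → l++
[6,15] 9+27=36 d=0 * → stop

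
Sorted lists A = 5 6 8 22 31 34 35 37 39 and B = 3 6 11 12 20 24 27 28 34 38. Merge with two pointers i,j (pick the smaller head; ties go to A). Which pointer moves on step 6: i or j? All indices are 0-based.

[i=0,j=0] A[i]=5>B[j]=3 take 3 → j++
[i=0,j=1] A[i]=5<=B[j]=6 take 5 → i++
[i=1,j=1] A[i]=6<=B[j]=6 take 6 → i++
[i=2,j=1] A[i]=8>B[j]=6 take 6 → j++
[i=2,j=2] A[i]=8<=B[j]=11 take 8 → i++
[i=3,j=2] A[i]=22>B[j]=11 take 11 → j++

j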